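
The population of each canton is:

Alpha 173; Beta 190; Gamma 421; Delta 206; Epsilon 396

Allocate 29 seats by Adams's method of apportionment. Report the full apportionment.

Alpha 4; Beta 4; Gamma 9; Delta 4; Epsilon 8

Standard divisor 1386/29 ≈ 47.793; standard quotas: Alpha 3.620, Beta 3.975, Gamma 8.809, Delta 4.310, Epsilon 8.286.
Rounding up gives 4, 4, 9, 5, 9 = 31 seats, so the divisor must be adjusted.
With modified divisor 52: modified quotas Alpha 3.327, Beta 3.654, Gamma 8.096, Delta 3.962, Epsilon 7.615.
Rounding up: Alpha 4, Beta 4, Gamma 9, Delta 4, Epsilon 8 (total 29).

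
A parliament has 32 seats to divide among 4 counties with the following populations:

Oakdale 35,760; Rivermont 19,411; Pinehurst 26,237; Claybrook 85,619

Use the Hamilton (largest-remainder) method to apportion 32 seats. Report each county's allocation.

Oakdale 7; Rivermont 4; Pinehurst 5; Claybrook 16

Standard divisor: 167027 ÷ 32 ≈ 5219.594.
Standard quotas: Oakdale 6.8511, Rivermont 3.7189, Pinehurst 5.0266, Claybrook 16.4034.
Lower quotas: Oakdale 6, Rivermont 3, Pinehurst 5, Claybrook 16 (sum 30, leaving 2 seats).
Remainders in descending order: Oakdale 0.8511, Rivermont 0.7189, Claybrook 0.4034, Pinehurst 0.0266.
The surplus seats go to Oakdale, Rivermont.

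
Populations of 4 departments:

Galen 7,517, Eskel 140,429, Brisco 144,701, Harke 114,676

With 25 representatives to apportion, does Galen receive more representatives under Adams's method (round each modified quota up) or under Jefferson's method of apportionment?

Adams

Adams: Galen 1, Eskel 8, Brisco 9, Harke 7.
Jefferson: Galen 0, Eskel 9, Brisco 9, Harke 7.
Galen gets 1 under Adams and 0 under Jefferson.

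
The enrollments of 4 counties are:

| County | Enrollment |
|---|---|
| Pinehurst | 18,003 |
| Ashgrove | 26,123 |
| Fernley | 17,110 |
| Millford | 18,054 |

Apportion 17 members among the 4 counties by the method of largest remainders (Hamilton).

Pinehurst 4; Ashgrove 5; Fernley 4; Millford 4

Total 79290; standard divisor 79290/17 ≈ 4664.118.
Standard quotas: Pinehurst 3.8599, Ashgrove 5.6008, Fernley 3.6684, Millford 3.8708.
Lower quotas: Pinehurst 3, Ashgrove 5, Fernley 3, Millford 3 (sum 14, leaving 3 seats).
Remainders in descending order: Millford 0.8708, Pinehurst 0.8599, Fernley 0.6684, Ashgrove 0.6008.
The surplus seats go to Millford, Pinehurst, Fernley.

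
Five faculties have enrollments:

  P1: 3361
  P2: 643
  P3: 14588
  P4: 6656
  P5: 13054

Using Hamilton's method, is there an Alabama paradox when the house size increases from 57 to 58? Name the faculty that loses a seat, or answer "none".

none

At 57 seats: P1 5, P2 1, P3 22, P4 10, P5 19.
At 58 seats: P1 5, P2 1, P3 22, P4 10, P5 20.
No faculty's allocation decreased.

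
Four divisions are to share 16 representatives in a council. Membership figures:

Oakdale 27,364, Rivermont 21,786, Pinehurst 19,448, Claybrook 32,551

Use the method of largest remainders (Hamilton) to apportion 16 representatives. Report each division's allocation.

Oakdale 4, Rivermont 4, Pinehurst 3, Claybrook 5

Standard divisor: 101149 ÷ 16 ≈ 6321.812.
Standard quotas: Oakdale 4.3285, Rivermont 3.4462, Pinehurst 3.0763, Claybrook 5.1490.
Lower quotas: Oakdale 4, Rivermont 3, Pinehurst 3, Claybrook 5 (sum 15, leaving 1 seat).
Remainders in descending order: Rivermont 0.4462, Oakdale 0.3285, Claybrook 0.1490, Pinehurst 0.0763.
The surplus seat goes to Rivermont.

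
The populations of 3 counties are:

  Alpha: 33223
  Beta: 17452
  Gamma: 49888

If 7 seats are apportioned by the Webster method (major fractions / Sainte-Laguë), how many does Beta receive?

1

Standard divisor 100563/7 ≈ 14366.143; standard quotas: Alpha 2.313, Beta 1.215, Gamma 3.473.
Rounding to the nearest integer gives 2, 1, 3 = 6 seats, so the divisor must be adjusted.
With modified divisor 13800: modified quotas Alpha 2.407, Beta 1.265, Gamma 3.615.
Rounding to the nearest integer: Alpha 2, Beta 1, Gamma 4 (total 7).
Beta receives 1.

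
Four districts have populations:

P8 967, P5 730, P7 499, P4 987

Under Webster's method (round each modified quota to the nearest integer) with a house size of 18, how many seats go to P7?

3

Standard divisor 3183/18 ≈ 176.833; standard quotas: P8 5.468, P5 4.128, P7 2.822, P4 5.582.
Rounding to the nearest integer gives P8 5, P5 4, P7 3, P4 6 — total 18, matching the house size, so no adjustment is needed.
P7 receives 3.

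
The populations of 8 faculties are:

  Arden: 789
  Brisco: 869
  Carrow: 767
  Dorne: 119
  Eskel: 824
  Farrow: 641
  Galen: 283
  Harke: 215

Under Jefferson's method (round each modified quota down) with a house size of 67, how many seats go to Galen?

Standard divisor 4507/67 ≈ 67.269; standard quotas: Arden 11.729, Brisco 12.918, Carrow 11.402, Dorne 1.769, Eskel 12.249, Farrow 9.529, Galen 4.207, Harke 3.196.
Rounding down gives 11, 12, 11, 1, 12, 9, 4, 3 = 63 seats, so the divisor must be adjusted.
With modified divisor 63.7: modified quotas Arden 12.386, Brisco 13.642, Carrow 12.041, Dorne 1.868, Eskel 12.936, Farrow 10.063, Galen 4.443, Harke 3.375.
Rounding down: Arden 12, Brisco 13, Carrow 12, Dorne 1, Eskel 12, Farrow 10, Galen 4, Harke 3 (total 67).
Galen receives 4.

4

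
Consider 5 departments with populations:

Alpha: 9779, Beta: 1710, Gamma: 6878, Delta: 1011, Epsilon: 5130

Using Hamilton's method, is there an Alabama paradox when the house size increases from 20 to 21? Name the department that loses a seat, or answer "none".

At 20 seats: Alpha 8, Beta 1, Gamma 6, Delta 1, Epsilon 4.
At 21 seats: Alpha 8, Beta 2, Gamma 6, Delta 1, Epsilon 4.
No department's allocation decreased.

none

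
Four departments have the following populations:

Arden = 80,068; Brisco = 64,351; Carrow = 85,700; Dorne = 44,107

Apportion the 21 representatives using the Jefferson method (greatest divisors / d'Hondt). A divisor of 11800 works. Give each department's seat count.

Arden: 6, Brisco: 5, Carrow: 7, Dorne: 3

With modified divisor 11800: modified quotas Arden 6.785, Brisco 5.453, Carrow 7.263, Dorne 3.738.
Rounding down: Arden 6, Brisco 5, Carrow 7, Dorne 3 (total 21).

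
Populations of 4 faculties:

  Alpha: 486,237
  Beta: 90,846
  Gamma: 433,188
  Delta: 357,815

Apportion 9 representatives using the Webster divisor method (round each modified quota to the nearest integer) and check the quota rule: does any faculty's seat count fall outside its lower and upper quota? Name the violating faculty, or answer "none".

none

Standard quotas: Alpha 3.199, Beta 0.598, Gamma 2.850, Delta 2.354.
Webster allocation: Alpha 3, Beta 1, Gamma 3, Delta 2.
Every allocation lies between the lower and upper quota.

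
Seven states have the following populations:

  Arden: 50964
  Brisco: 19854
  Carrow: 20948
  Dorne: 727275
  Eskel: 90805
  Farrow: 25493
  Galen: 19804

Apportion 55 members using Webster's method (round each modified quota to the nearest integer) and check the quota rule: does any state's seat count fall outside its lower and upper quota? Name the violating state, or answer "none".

Dorne

Standard quotas: Arden 2.935, Brisco 1.143, Carrow 1.206, Dorne 41.879, Eskel 5.229, Farrow 1.468, Galen 1.140.
Webster allocation: Arden 3, Brisco 1, Carrow 1, Dorne 43, Eskel 5, Farrow 1, Galen 1.
Dorne has quota 41.879 (lower 41, upper 42) but receives 43 — outside the quota interval.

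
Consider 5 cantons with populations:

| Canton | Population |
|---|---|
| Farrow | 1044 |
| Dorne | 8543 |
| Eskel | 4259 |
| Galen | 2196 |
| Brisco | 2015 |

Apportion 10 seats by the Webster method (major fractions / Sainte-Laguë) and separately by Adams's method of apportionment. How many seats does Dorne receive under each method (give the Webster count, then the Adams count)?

5 and 4

Webster: Farrow 1, Dorne 5, Eskel 2, Galen 1, Brisco 1.
Adams: Farrow 1, Dorne 4, Eskel 2, Galen 2, Brisco 1.
Dorne gets 5 under Webster and 4 under Adams.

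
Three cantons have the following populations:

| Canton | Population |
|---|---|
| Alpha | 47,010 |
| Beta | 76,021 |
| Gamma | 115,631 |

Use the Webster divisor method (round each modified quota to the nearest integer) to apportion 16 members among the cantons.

Standard divisor 238662/16 ≈ 14916.375; standard quotas: Alpha 3.152, Beta 5.096, Gamma 7.752.
Rounding to the nearest integer gives Alpha 3, Beta 5, Gamma 8 — total 16, matching the house size, so no adjustment is needed.

Alpha 3, Beta 5, Gamma 8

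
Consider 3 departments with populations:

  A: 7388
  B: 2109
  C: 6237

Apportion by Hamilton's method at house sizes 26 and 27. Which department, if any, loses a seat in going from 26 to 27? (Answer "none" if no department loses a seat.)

At 26 seats: A 12, B 4, C 10.
At 27 seats: A 13, B 3, C 11.
B drops from 4 to 3.

B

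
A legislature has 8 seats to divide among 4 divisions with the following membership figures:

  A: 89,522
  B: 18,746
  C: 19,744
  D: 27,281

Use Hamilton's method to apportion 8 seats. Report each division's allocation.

A: 5, B: 1, C: 1, D: 1

The standard divisor is 155293/8 ≈ 19411.625.
Standard quotas: A 4.6118, B 0.9657, C 1.0171, D 1.4054.
Lower quotas: A 4, B 0, C 1, D 1 (sum 6, leaving 2 seats).
Remainders in descending order: B 0.9657, A 0.6118, D 0.4054, C 0.0171.
The surplus seats go to B, A.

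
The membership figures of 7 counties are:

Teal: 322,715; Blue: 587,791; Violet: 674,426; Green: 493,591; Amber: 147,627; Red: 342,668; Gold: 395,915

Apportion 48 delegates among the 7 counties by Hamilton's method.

The standard divisor is 2964733/48 ≈ 61765.271.
Standard quotas: Teal 5.2249, Blue 9.5165, Violet 10.9192, Green 7.9914, Amber 2.3901, Red 5.5479, Gold 6.4100.
Lower quotas: Teal 5, Blue 9, Violet 10, Green 7, Amber 2, Red 5, Gold 6 (sum 44, leaving 4 seats).
Remainders in descending order: Green 0.9914, Violet 0.9192, Red 0.5479, Blue 0.5165, Gold 0.4100, Amber 0.3901, Teal 0.2249.
The surplus seats go to Green, Violet, Red, Blue.

Teal 5, Blue 10, Violet 11, Green 8, Amber 2, Red 6, Gold 6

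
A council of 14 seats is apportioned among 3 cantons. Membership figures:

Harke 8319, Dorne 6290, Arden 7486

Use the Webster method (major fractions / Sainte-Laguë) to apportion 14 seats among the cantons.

Standard divisor 22095/14 ≈ 1578.214; standard quotas: Harke 5.271, Dorne 3.986, Arden 4.743.
Rounding to the nearest integer gives Harke 5, Dorne 4, Arden 5 — total 14, matching the house size, so no adjustment is needed.

Harke 5, Dorne 4, Arden 5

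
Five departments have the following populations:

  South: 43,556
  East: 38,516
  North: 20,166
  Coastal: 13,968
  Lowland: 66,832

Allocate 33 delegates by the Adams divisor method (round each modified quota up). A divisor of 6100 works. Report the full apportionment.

With modified divisor 6100: modified quotas South 7.140, East 6.314, North 3.306, Coastal 2.290, Lowland 10.956.
Rounding up: South 8, East 7, North 4, Coastal 3, Lowland 11 (total 33).

South=8, East=7, North=4, Coastal=3, Lowland=11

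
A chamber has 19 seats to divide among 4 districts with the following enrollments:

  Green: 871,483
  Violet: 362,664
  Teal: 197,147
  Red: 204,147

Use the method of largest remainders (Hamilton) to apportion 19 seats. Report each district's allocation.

Standard divisor: 1635441 ÷ 19 ≈ 86075.842.
Standard quotas: Green 10.1246, Violet 4.2133, Teal 2.2904, Red 2.3717.
Lower quotas: Green 10, Violet 4, Teal 2, Red 2 (sum 18, leaving 1 seat).
Remainders in descending order: Red 0.3717, Teal 0.2904, Violet 0.2133, Green 0.1246.
Largest remainder: Red receives the extra seat.

Green 10, Violet 4, Teal 2, Red 3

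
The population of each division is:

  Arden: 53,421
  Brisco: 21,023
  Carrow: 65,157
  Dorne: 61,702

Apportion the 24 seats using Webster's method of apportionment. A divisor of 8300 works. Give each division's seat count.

Arden 6, Brisco 3, Carrow 8, Dorne 7

With modified divisor 8300: modified quotas Arden 6.436, Brisco 2.533, Carrow 7.850, Dorne 7.434.
Rounding to the nearest integer: Arden 6, Brisco 3, Carrow 8, Dorne 7 (total 24).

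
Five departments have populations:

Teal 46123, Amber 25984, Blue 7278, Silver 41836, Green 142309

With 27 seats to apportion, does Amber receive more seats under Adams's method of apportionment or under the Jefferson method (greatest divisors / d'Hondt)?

Adams

Adams: Teal 5, Amber 3, Blue 1, Silver 4, Green 14.
Jefferson: Teal 5, Amber 2, Blue 0, Silver 4, Green 16.
Amber gets 3 under Adams and 2 under Jefferson.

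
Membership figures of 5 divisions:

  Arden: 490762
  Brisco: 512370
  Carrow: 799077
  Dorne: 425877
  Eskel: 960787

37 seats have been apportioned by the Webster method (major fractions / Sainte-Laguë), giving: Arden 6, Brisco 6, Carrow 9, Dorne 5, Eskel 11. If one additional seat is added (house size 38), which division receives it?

Priority for the next seat is population ÷ (current seats + 0.5).
Priorities: Arden 75501.846, Brisco 78826.154, Carrow 84113.368, Dorne 77432.182, Eskel 83546.696.
Highest priority: Carrow.

Carrow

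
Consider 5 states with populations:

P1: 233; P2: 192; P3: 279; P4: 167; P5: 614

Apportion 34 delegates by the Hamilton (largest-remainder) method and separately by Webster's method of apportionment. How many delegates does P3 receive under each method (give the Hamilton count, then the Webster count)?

6 and 7

Hamilton: P1 5, P2 5, P3 6, P4 4, P5 14.
Webster: P1 5, P2 4, P3 7, P4 4, P5 14.
P3 gets 6 under Hamilton and 7 under Webster.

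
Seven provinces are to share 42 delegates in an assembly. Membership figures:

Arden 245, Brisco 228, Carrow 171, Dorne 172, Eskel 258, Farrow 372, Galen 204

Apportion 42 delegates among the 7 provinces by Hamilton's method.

The standard divisor is 1650/42 ≈ 39.286.
Standard quotas: Arden 6.236, Brisco 5.804, Carrow 4.353, Dorne 4.378, Eskel 6.567, Farrow 9.469, Galen 5.193.
Lower quotas: Arden 6, Brisco 5, Carrow 4, Dorne 4, Eskel 6, Farrow 9, Galen 5 (sum 39, leaving 3 seats).
Remainders in descending order: Brisco 0.804, Eskel 0.567, Farrow 0.469, Dorne 0.378, Carrow 0.353, Arden 0.236, Galen 0.193.
Largest remainders: Brisco, Eskel, Farrow receive the extra seats.

Arden 6, Brisco 6, Carrow 4, Dorne 4, Eskel 7, Farrow 10, Galen 5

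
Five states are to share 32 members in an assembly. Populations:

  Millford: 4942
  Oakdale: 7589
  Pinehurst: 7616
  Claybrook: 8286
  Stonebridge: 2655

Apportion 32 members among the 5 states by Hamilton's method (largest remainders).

Total 31088; standard divisor 31088/32 ≈ 971.5.
Standard quotas: Millford 5.0870, Oakdale 7.8116, Pinehurst 7.8394, Claybrook 8.5291, Stonebridge 2.7329.
Lower quotas: Millford 5, Oakdale 7, Pinehurst 7, Claybrook 8, Stonebridge 2 (sum 29, leaving 3 seats).
Remainders in descending order: Pinehurst 0.8394, Oakdale 0.8116, Stonebridge 0.7329, Claybrook 0.5291, Millford 0.0870.
The surplus seats go to Pinehurst, Oakdale, Stonebridge.

Millford: 5, Oakdale: 8, Pinehurst: 8, Claybrook: 8, Stonebridge: 3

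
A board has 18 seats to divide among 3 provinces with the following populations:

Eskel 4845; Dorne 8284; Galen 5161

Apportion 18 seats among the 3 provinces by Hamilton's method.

Eskel: 5; Dorne: 8; Galen: 5

Standard divisor: 18290 ÷ 18 ≈ 1016.111.
Standard quotas: Eskel 4.7682, Dorne 8.1527, Galen 5.0792.
Lower quotas: Eskel 4, Dorne 8, Galen 5 (sum 17, leaving 1 seat).
Remainders in descending order: Eskel 0.7682, Dorne 0.1527, Galen 0.0792.
The surplus seat goes to Eskel.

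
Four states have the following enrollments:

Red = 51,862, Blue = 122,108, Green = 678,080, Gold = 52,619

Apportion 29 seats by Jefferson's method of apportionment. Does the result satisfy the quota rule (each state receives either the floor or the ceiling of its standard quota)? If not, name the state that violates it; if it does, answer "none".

Green

Standard quotas: Red 1.662, Blue 3.914, Green 21.736, Gold 1.687.
Jefferson allocation: Red 1, Blue 4, Green 23, Gold 1.
Green has quota 21.736 (lower 21, upper 22) but receives 23 — outside the quota interval.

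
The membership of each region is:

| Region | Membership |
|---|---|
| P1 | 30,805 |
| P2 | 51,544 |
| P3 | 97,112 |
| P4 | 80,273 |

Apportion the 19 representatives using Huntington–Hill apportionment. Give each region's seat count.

P1 2, P2 4, P3 7, P4 6

With divisor 13816: modified quotas P1 2.230, P2 3.731, P3 7.029, P4 5.810.
Geometric-mean thresholds: P1 √(2·3)=2.449, P2 √(3·4)=3.464, P3 √(7·8)=7.483, P4 √(5·6)=5.477.
Each quota rounded against its threshold gives P1 2, P2 4, P3 7, P4 6 (total 19).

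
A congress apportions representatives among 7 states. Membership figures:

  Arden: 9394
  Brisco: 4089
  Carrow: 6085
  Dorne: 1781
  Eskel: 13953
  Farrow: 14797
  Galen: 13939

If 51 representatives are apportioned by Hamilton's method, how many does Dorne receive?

Standard divisor: 64038 ÷ 51 ≈ 1255.647.
Standard quotas: Arden 7.4814, Brisco 3.2565, Carrow 4.8461, Dorne 1.4184, Eskel 11.1122, Farrow 11.7844, Galen 11.1010.
Lower quotas: Arden 7, Brisco 3, Carrow 4, Dorne 1, Eskel 11, Farrow 11, Galen 11 (sum 48, leaving 3 seats).
Remainders in descending order: Carrow 0.8461, Farrow 0.7844, Arden 0.4814, Dorne 0.4184, Brisco 0.2565, Eskel 0.1122, Galen 0.1010.
The surplus seats go to Carrow, Farrow, Arden.
Dorne receives 1.

1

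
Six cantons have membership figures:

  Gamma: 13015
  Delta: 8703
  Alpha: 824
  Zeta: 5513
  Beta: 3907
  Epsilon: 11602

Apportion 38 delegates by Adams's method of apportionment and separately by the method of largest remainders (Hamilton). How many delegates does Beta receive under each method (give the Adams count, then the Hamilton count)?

4 and 3

Adams: Gamma 11, Delta 7, Alpha 1, Zeta 5, Beta 4, Epsilon 10.
Hamilton: Gamma 11, Delta 8, Alpha 1, Zeta 5, Beta 3, Epsilon 10.
Beta gets 4 under Adams and 3 under Hamilton.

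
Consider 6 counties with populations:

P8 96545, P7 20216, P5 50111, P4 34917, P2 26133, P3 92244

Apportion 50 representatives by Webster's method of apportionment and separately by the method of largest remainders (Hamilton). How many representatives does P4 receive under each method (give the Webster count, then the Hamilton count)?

5 and 6

Webster: P8 15, P7 3, P5 8, P4 5, P2 4, P3 15.
Hamilton: P8 15, P7 3, P5 8, P4 6, P2 4, P3 14.
P4 gets 5 under Webster and 6 under Hamilton.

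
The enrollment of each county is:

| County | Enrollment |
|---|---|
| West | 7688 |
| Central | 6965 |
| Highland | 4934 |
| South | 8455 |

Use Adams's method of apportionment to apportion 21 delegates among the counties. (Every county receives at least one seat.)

West 6; Central 5; Highland 4; South 6

Standard divisor 28042/21 ≈ 1335.333; standard quotas: West 5.757, Central 5.216, Highland 3.695, South 6.332.
Rounding up gives 6, 6, 4, 7 = 23 seats, so the divisor must be adjusted.
With modified divisor 1500: modified quotas West 5.125, Central 4.643, Highland 3.289, South 5.637.
Rounding up: West 6, Central 5, Highland 4, South 6 (total 21).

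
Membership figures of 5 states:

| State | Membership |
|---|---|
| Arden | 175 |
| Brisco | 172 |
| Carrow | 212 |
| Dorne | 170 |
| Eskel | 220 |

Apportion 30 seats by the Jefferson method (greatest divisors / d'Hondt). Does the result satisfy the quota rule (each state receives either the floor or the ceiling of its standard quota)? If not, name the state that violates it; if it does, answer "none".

none

Standard quotas: Arden 5.532, Brisco 5.437, Carrow 6.702, Dorne 5.374, Eskel 6.955.
Jefferson allocation: Arden 6, Brisco 5, Carrow 7, Dorne 5, Eskel 7.
Every allocation lies between the lower and upper quota.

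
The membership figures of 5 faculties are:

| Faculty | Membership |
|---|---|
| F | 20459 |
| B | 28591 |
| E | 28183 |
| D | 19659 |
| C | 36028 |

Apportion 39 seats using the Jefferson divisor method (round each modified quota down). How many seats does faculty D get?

6

Standard divisor 132920/39 ≈ 3408.205; standard quotas: F 6.003, B 8.389, E 8.269, D 5.768, C 10.571.
Rounding down gives 6, 8, 8, 5, 10 = 37 seats, so the divisor must be adjusted.
With modified divisor 3200: modified quotas F 6.393, B 8.935, E 8.807, D 6.143, C 11.259.
Rounding down: F 6, B 8, E 8, D 6, C 11 (total 39).
D receives 6.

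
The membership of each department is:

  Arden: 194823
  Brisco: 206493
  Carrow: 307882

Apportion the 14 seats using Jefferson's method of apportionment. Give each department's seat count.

Arden 4, Brisco 4, Carrow 6

Standard divisor 709198/14 ≈ 50657; standard quotas: Arden 3.846, Brisco 4.076, Carrow 6.078.
Rounding down gives 3, 4, 6 = 13 seats, so the divisor must be adjusted.
With modified divisor 46300: modified quotas Arden 4.208, Brisco 4.460, Carrow 6.650.
Rounding down: Arden 4, Brisco 4, Carrow 6 (total 14).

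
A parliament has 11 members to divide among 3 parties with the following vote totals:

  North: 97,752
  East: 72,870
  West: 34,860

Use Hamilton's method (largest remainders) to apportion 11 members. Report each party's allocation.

North 5; East 4; West 2

The standard divisor is 205482/11 ≈ 18680.182.
Standard quotas: North 5.2329, East 3.9009, West 1.8661.
Lower quotas: North 5, East 3, West 1 (sum 9, leaving 2 seats).
Remainders in descending order: East 0.9009, West 0.8661, North 0.2329.
Largest remainders: East, West receive the extra seats.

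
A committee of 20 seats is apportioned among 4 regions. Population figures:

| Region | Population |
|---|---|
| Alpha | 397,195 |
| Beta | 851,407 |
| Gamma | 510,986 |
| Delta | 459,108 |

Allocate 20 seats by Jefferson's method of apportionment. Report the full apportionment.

Standard divisor 2218696/20 ≈ 110934.8; standard quotas: Alpha 3.580, Beta 7.675, Gamma 4.606, Delta 4.139.
Rounding down gives 3, 7, 4, 4 = 18 seats, so the divisor must be adjusted.
With modified divisor 100700: modified quotas Alpha 3.944, Beta 8.455, Gamma 5.074, Delta 4.559.
Rounding down: Alpha 3, Beta 8, Gamma 5, Delta 4 (total 20).

Alpha=3; Beta=8; Gamma=5; Delta=4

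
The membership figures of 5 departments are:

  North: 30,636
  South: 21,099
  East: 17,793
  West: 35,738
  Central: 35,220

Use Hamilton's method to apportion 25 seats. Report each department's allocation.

North=6; South=4; East=3; West=6; Central=6

Total 140486; standard divisor 140486/25 ≈ 5619.44.
Standard quotas: North 5.4518, South 3.7546, East 3.1663, West 6.3597, Central 6.2675.
Lower quotas: North 5, South 3, East 3, West 6, Central 6 (sum 23, leaving 2 seats).
Remainders in descending order: South 0.7546, North 0.4518, West 0.3597, Central 0.2675, East 0.1663.
The surplus seats go to South, North.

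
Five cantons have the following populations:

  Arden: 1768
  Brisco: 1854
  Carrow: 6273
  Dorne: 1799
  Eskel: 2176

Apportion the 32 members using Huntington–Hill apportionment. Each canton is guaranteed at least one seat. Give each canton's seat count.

Arden 4, Brisco 4, Carrow 15, Dorne 4, Eskel 5

With divisor 424: modified quotas Arden 4.170, Brisco 4.373, Carrow 14.795, Dorne 4.243, Eskel 5.132.
Geometric-mean thresholds: Arden √(4·5)=4.472, Brisco √(4·5)=4.472, Carrow √(14·15)=14.491, Dorne √(4·5)=4.472, Eskel √(5·6)=5.477.
Each quota rounded against its threshold gives Arden 4, Brisco 4, Carrow 15, Dorne 4, Eskel 5 (total 32).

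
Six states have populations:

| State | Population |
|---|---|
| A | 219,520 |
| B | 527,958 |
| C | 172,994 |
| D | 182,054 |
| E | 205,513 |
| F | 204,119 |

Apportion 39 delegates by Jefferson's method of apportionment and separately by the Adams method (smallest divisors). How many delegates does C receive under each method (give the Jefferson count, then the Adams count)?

4 and 5

Jefferson: A 6, B 14, C 4, D 5, E 5, F 5.
Adams: A 6, B 13, C 5, D 5, E 5, F 5.
C gets 4 under Jefferson and 5 under Adams.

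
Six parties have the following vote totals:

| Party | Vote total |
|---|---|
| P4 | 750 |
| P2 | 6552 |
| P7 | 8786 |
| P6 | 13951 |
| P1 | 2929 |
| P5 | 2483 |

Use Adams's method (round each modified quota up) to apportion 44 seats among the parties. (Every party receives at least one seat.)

Standard divisor 35451/44 ≈ 805.705; standard quotas: P4 0.931, P2 8.132, P7 10.905, P6 17.315, P1 3.635, P5 3.082.
Rounding up gives 1, 9, 11, 18, 4, 4 = 47 seats, so the divisor must be adjusted.
With modified divisor 850: modified quotas P4 0.882, P2 7.708, P7 10.336, P6 16.413, P1 3.446, P5 2.921.
Rounding up: P4 1, P2 8, P7 11, P6 17, P1 4, P5 3 (total 44).

P4 1, P2 8, P7 11, P6 17, P1 4, P5 3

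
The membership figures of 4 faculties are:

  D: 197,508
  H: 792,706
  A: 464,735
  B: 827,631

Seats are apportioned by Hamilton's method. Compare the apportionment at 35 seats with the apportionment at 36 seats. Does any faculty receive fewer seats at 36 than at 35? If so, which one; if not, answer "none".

none

At 35 seats: D 3, H 12, A 7, B 13.
At 36 seats: D 3, H 13, A 7, B 13.
No faculty's allocation decreased.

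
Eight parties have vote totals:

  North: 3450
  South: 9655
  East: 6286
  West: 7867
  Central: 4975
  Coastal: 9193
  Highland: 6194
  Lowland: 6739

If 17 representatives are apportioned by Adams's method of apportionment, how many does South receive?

Standard divisor 54359/17 ≈ 3197.588; standard quotas: North 1.079, South 3.019, East 1.966, West 2.460, Central 1.556, Coastal 2.875, Highland 1.937, Lowland 2.108.
Rounding up gives 2, 4, 2, 3, 2, 3, 2, 3 = 21 seats, so the divisor must be adjusted.
With modified divisor 4300: modified quotas North 0.802, South 2.245, East 1.462, West 1.830, Central 1.157, Coastal 2.138, Highland 1.440, Lowland 1.567.
Rounding up: North 1, South 3, East 2, West 2, Central 2, Coastal 3, Highland 2, Lowland 2 (total 17).
South receives 3.

3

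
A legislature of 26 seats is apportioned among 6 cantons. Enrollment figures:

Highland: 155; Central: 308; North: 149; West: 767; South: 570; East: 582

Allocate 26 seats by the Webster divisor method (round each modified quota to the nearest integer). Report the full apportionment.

Highland: 2; Central: 3; North: 1; West: 8; South: 6; East: 6

Standard divisor 2531/26 ≈ 97.346; standard quotas: Highland 1.592, Central 3.164, North 1.531, West 7.879, South 5.855, East 5.979.
Rounding to the nearest integer gives 2, 3, 2, 8, 6, 6 = 27 seats, so the divisor must be adjusted.
With modified divisor 101: modified quotas Highland 1.535, Central 3.050, North 1.475, West 7.594, South 5.644, East 5.762.
Rounding to the nearest integer: Highland 2, Central 3, North 1, West 8, South 6, East 6 (total 26).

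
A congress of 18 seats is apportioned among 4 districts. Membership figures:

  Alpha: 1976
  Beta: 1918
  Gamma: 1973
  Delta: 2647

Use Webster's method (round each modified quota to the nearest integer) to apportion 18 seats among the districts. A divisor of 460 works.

With modified divisor 460: modified quotas Alpha 4.296, Beta 4.170, Gamma 4.289, Delta 5.754.
Rounding to the nearest integer: Alpha 4, Beta 4, Gamma 4, Delta 6 (total 18).

Alpha: 4, Beta: 4, Gamma: 4, Delta: 6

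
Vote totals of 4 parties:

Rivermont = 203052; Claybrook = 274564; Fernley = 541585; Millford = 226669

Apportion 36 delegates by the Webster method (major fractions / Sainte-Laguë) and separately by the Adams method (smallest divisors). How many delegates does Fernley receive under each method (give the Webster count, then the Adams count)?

16 and 15

Webster: Rivermont 6, Claybrook 8, Fernley 16, Millford 6.
Adams: Rivermont 6, Claybrook 8, Fernley 15, Millford 7.
Fernley gets 16 under Webster and 15 under Adams.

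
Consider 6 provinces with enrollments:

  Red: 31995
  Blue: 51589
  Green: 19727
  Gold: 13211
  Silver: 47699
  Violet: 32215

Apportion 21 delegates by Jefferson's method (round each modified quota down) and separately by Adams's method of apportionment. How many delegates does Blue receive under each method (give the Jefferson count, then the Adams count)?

6 and 5

Jefferson: Red 3, Blue 6, Green 2, Gold 1, Silver 5, Violet 4.
Adams: Red 3, Blue 5, Green 2, Gold 2, Silver 5, Violet 4.
Blue gets 6 under Jefferson and 5 under Adams.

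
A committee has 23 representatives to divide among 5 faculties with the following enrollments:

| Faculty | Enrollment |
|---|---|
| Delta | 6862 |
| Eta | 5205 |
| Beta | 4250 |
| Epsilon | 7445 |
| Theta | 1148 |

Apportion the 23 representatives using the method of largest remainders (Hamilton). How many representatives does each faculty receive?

Standard divisor: 24910 ÷ 23 ≈ 1083.043.
Standard quotas: Delta 6.3358, Eta 4.8059, Beta 3.9241, Epsilon 6.8741, Theta 1.0600.
Lower quotas: Delta 6, Eta 4, Beta 3, Epsilon 6, Theta 1 (sum 20, leaving 3 seats).
Remainders in descending order: Beta 0.9241, Epsilon 0.8741, Eta 0.8059, Delta 0.3358, Theta 0.0600.
Largest remainders: Beta, Epsilon, Eta receive the extra seats.

Delta=6, Eta=5, Beta=4, Epsilon=7, Theta=1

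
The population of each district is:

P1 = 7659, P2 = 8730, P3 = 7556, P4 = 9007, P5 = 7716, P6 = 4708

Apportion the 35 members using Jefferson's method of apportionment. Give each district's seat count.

Standard divisor 45376/35 ≈ 1296.457; standard quotas: P1 5.908, P2 6.734, P3 5.828, P4 6.947, P5 5.952, P6 3.631.
Rounding down gives 5, 6, 5, 6, 5, 3 = 30 seats, so the divisor must be adjusted.
With modified divisor 1200: modified quotas P1 6.383, P2 7.275, P3 6.297, P4 7.506, P5 6.430, P6 3.923.
Rounding down: P1 6, P2 7, P3 6, P4 7, P5 6, P6 3 (total 35).

P1: 6, P2: 7, P3: 6, P4: 7, P5: 6, P6: 3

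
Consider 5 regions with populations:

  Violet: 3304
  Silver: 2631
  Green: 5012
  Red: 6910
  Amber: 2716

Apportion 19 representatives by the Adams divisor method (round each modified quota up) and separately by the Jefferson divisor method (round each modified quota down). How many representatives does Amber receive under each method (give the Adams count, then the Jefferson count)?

Adams: Violet 3, Silver 3, Green 4, Red 6, Amber 3.
Jefferson: Violet 3, Silver 2, Green 5, Red 7, Amber 2.
Amber gets 3 under Adams and 2 under Jefferson.

3 and 2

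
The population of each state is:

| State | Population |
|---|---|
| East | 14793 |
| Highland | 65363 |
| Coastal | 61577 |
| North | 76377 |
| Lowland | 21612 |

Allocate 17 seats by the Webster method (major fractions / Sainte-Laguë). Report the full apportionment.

East=1; Highland=5; Coastal=4; North=5; Lowland=2

Standard divisor 239722/17 ≈ 14101.294; standard quotas: East 1.049, Highland 4.635, Coastal 4.367, North 5.416, Lowland 1.533.
Rounding to the nearest integer gives East 1, Highland 5, Coastal 4, North 5, Lowland 2 — total 17, matching the house size, so no adjustment is needed.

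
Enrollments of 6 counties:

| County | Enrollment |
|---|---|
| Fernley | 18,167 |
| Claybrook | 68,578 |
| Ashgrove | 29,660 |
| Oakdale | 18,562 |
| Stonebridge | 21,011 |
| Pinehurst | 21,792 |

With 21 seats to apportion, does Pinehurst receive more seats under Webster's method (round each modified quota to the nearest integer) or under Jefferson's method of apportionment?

Webster: Fernley 2, Claybrook 8, Ashgrove 4, Oakdale 2, Stonebridge 2, Pinehurst 3.
Jefferson: Fernley 2, Claybrook 9, Ashgrove 4, Oakdale 2, Stonebridge 2, Pinehurst 2.
Pinehurst gets 3 under Webster and 2 under Jefferson.

Webster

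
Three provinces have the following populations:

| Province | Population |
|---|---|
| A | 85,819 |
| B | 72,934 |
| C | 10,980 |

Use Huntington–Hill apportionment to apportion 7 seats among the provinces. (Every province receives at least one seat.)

A 3, B 3, C 1

With divisor 27274: modified quotas A 3.147, B 2.674, C 0.403.
Geometric-mean thresholds: A √(3·4)=3.464, B √(2·3)=2.449, C (min 1).
Each quota rounded against its threshold gives A 3, B 3, C 1 (total 7).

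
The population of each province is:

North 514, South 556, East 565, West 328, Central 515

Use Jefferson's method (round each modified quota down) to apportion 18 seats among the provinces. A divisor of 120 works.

North: 4, South: 4, East: 4, West: 2, Central: 4

With modified divisor 120: modified quotas North 4.283, South 4.633, East 4.708, West 2.733, Central 4.292.
Rounding down: North 4, South 4, East 4, West 2, Central 4 (total 18).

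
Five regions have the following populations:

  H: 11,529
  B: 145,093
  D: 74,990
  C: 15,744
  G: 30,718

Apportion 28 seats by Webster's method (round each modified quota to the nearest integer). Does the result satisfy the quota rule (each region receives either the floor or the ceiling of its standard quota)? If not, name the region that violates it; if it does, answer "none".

none

Standard quotas: H 1.161, B 14.610, D 7.551, C 1.585, G 3.093.
Webster allocation: H 1, B 15, D 7, C 2, G 3.
Every allocation lies between the lower and upper quota.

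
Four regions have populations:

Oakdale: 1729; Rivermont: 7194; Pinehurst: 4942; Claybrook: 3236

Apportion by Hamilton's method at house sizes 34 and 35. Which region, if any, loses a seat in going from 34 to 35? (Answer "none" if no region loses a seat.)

At 34 seats: Oakdale 4, Rivermont 14, Pinehurst 10, Claybrook 6.
At 35 seats: Oakdale 3, Rivermont 15, Pinehurst 10, Claybrook 7.
Oakdale drops from 4 to 3.

Oakdale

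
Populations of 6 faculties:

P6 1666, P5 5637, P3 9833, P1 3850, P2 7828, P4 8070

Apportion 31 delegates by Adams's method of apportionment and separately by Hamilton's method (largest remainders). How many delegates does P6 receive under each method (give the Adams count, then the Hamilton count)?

Adams: P6 2, P5 5, P3 8, P1 3, P2 6, P4 7.
Hamilton: P6 1, P5 5, P3 8, P1 3, P2 7, P4 7.
P6 gets 2 under Adams and 1 under Hamilton.

2 and 1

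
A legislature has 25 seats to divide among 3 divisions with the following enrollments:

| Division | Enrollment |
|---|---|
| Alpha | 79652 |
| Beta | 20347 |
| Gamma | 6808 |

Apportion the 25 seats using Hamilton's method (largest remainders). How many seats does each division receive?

Total 106807; standard divisor 106807/25 ≈ 4272.28.
Standard quotas: Alpha 18.6439, Beta 4.7626, Gamma 1.5935.
Lower quotas: Alpha 18, Beta 4, Gamma 1 (sum 23, leaving 2 seats).
Remainders in descending order: Beta 0.7626, Alpha 0.6439, Gamma 0.5935.
Largest remainders: Beta, Alpha receive the extra seats.

Alpha 19, Beta 5, Gamma 1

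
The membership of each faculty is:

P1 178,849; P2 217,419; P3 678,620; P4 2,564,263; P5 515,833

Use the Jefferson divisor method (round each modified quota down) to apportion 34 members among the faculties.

P1 1, P2 1, P3 6, P4 22, P5 4

Standard divisor 4154984/34 ≈ 122205.412; standard quotas: P1 1.464, P2 1.779, P3 5.553, P4 20.983, P5 4.221.
Rounding down gives 1, 1, 5, 20, 4 = 31 seats, so the divisor must be adjusted.
With modified divisor 112300: modified quotas P1 1.593, P2 1.936, P3 6.043, P4 22.834, P5 4.593.
Rounding down: P1 1, P2 1, P3 6, P4 22, P5 4 (total 34).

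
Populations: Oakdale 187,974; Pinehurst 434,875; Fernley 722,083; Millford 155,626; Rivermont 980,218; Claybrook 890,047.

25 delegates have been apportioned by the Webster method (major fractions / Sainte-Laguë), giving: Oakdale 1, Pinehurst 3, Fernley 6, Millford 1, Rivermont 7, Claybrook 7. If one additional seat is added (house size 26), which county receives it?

Rivermont

Priority for the next seat is population ÷ (current seats + 0.5).
Priorities: Oakdale 125316.000, Pinehurst 124250.000, Fernley 111089.692, Millford 103750.667, Rivermont 130695.733, Claybrook 118672.933.
Highest priority: Rivermont.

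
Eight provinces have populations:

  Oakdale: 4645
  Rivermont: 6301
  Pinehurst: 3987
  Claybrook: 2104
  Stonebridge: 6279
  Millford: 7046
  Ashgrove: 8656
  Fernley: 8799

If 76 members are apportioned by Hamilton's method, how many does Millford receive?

11

The standard divisor is 47817/76 ≈ 629.171.
Standard quotas: Oakdale 7.3827, Rivermont 10.0148, Pinehurst 6.3369, Claybrook 3.3441, Stonebridge 9.9798, Millford 11.1989, Ashgrove 13.7578, Fernley 13.9851.
Lower quotas: Oakdale 7, Rivermont 10, Pinehurst 6, Claybrook 3, Stonebridge 9, Millford 11, Ashgrove 13, Fernley 13 (sum 72, leaving 4 seats).
Remainders in descending order: Fernley 0.9851, Stonebridge 0.9798, Ashgrove 0.7578, Oakdale 0.3827, Claybrook 0.3441, Pinehurst 0.3369, Millford 0.1989, Rivermont 0.0148.
Largest remainders: Fernley, Stonebridge, Ashgrove, Oakdale receive the extra seats.
Millford receives 11.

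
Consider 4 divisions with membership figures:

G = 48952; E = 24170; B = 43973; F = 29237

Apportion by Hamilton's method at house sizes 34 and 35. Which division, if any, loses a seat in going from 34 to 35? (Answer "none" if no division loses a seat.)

At 34 seats: G 11, E 6, B 10, F 7.
At 35 seats: G 12, E 6, B 10, F 7.
No division's allocation decreased.

none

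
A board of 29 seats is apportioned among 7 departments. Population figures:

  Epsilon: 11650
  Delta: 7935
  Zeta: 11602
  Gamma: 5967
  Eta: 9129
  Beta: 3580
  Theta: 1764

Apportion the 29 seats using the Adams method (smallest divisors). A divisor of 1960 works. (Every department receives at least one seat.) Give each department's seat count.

With modified divisor 1960: modified quotas Epsilon 5.944, Delta 4.048, Zeta 5.919, Gamma 3.044, Eta 4.658, Beta 1.827, Theta 0.900.
Rounding up: Epsilon 6, Delta 5, Zeta 6, Gamma 4, Eta 5, Beta 2, Theta 1 (total 29).

Epsilon=6, Delta=5, Zeta=6, Gamma=4, Eta=5, Beta=2, Theta=1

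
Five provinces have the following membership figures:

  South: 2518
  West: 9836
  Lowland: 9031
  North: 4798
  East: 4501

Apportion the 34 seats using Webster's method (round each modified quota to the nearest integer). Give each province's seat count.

Standard divisor 30684/34 ≈ 902.471; standard quotas: South 2.790, West 10.899, Lowland 10.007, North 5.317, East 4.987.
Rounding to the nearest integer gives South 3, West 11, Lowland 10, North 5, East 5 — total 34, matching the house size, so no adjustment is needed.

South 3, West 11, Lowland 10, North 5, East 5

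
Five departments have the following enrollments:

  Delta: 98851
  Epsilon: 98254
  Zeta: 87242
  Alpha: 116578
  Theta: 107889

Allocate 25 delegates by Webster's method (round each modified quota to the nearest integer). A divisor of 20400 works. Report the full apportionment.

With modified divisor 20400: modified quotas Delta 4.846, Epsilon 4.816, Zeta 4.277, Alpha 5.715, Theta 5.289.
Rounding to the nearest integer: Delta 5, Epsilon 5, Zeta 4, Alpha 6, Theta 5 (total 25).

Delta: 5; Epsilon: 5; Zeta: 4; Alpha: 6; Theta: 5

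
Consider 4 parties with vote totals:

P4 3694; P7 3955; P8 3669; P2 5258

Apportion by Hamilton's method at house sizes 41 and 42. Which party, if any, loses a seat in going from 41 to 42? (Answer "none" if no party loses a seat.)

At 41 seats: P4 9, P7 10, P8 9, P2 13.
At 42 seats: P4 10, P7 10, P8 9, P2 13.
No party's allocation decreased.

none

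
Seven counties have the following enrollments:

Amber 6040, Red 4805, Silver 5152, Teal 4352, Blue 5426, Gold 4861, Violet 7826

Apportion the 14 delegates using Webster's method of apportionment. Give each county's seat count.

Amber 2, Red 2, Silver 2, Teal 1, Blue 2, Gold 2, Violet 3

Standard divisor 38462/14 ≈ 2747.286; standard quotas: Amber 2.199, Red 1.749, Silver 1.875, Teal 1.584, Blue 1.975, Gold 1.769, Violet 2.849.
Rounding to the nearest integer gives 2, 2, 2, 2, 2, 2, 3 = 15 seats, so the divisor must be adjusted.
With modified divisor 3000: modified quotas Amber 2.013, Red 1.602, Silver 1.717, Teal 1.451, Blue 1.809, Gold 1.620, Violet 2.609.
Rounding to the nearest integer: Amber 2, Red 2, Silver 2, Teal 1, Blue 2, Gold 2, Violet 3 (total 14).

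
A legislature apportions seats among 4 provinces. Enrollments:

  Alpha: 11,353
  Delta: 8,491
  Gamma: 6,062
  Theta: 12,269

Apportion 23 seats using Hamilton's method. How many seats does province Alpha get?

The standard divisor is 38175/23 ≈ 1659.783.
Standard quotas: Alpha 6.8401, Delta 5.1157, Gamma 3.6523, Theta 7.3919.
Lower quotas: Alpha 6, Delta 5, Gamma 3, Theta 7 (sum 21, leaving 2 seats).
Remainders in descending order: Alpha 0.8401, Gamma 0.6523, Theta 0.3919, Delta 0.1157.
Largest remainders: Alpha, Gamma receive the extra seats.
Alpha receives 7.

7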